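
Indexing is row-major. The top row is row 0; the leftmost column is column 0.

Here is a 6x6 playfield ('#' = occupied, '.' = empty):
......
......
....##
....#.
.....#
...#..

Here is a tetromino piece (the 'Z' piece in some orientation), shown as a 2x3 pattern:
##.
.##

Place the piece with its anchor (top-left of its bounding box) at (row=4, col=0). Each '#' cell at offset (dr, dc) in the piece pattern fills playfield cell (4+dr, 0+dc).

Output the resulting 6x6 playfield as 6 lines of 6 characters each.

Answer: ......
......
....##
....#.
##...#
.###..

Derivation:
Fill (4+0,0+0) = (4,0)
Fill (4+0,0+1) = (4,1)
Fill (4+1,0+1) = (5,1)
Fill (4+1,0+2) = (5,2)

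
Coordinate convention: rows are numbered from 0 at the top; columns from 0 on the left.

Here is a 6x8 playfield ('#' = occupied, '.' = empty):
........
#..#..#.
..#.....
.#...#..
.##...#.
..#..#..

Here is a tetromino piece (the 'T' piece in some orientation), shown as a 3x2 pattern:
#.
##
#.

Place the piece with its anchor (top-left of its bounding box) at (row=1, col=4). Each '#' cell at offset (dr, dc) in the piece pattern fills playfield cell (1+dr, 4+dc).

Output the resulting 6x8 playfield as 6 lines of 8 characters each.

Answer: ........
#..##.#.
..#.##..
.#..##..
.##...#.
..#..#..

Derivation:
Fill (1+0,4+0) = (1,4)
Fill (1+1,4+0) = (2,4)
Fill (1+1,4+1) = (2,5)
Fill (1+2,4+0) = (3,4)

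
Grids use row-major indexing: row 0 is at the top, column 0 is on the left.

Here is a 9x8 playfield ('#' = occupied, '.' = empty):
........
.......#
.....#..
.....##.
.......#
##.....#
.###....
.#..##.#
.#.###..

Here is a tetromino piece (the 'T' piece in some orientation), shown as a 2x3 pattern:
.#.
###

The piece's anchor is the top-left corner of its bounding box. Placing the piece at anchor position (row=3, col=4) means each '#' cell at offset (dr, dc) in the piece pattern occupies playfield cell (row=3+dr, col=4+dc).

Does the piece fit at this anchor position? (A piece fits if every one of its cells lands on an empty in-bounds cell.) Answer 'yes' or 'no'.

Check each piece cell at anchor (3, 4):
  offset (0,1) -> (3,5): occupied ('#') -> FAIL
  offset (1,0) -> (4,4): empty -> OK
  offset (1,1) -> (4,5): empty -> OK
  offset (1,2) -> (4,6): empty -> OK
All cells valid: no

Answer: no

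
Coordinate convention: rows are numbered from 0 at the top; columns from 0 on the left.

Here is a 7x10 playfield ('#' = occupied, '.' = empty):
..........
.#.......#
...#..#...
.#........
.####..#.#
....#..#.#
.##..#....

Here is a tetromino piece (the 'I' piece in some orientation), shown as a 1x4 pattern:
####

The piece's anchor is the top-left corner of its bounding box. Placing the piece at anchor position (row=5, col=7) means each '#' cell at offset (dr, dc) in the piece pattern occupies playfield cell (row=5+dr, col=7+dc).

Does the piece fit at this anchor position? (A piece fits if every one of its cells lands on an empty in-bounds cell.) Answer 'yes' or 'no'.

Answer: no

Derivation:
Check each piece cell at anchor (5, 7):
  offset (0,0) -> (5,7): occupied ('#') -> FAIL
  offset (0,1) -> (5,8): empty -> OK
  offset (0,2) -> (5,9): occupied ('#') -> FAIL
  offset (0,3) -> (5,10): out of bounds -> FAIL
All cells valid: no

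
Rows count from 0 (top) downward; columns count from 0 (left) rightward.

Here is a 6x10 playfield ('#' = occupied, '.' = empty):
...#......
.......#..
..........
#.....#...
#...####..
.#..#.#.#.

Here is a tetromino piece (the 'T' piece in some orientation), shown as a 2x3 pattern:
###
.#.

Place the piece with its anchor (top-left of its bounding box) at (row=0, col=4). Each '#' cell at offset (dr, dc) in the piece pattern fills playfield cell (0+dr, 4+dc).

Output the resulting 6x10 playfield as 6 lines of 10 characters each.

Fill (0+0,4+0) = (0,4)
Fill (0+0,4+1) = (0,5)
Fill (0+0,4+2) = (0,6)
Fill (0+1,4+1) = (1,5)

Answer: ...####...
.....#.#..
..........
#.....#...
#...####..
.#..#.#.#.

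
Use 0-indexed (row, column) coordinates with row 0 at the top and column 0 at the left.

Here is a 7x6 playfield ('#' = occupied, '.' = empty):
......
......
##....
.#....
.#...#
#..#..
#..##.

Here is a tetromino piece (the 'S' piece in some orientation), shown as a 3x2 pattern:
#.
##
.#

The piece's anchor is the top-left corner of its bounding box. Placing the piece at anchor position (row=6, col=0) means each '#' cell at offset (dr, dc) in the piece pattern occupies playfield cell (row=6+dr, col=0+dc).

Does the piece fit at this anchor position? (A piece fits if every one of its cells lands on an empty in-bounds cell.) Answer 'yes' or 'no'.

Check each piece cell at anchor (6, 0):
  offset (0,0) -> (6,0): occupied ('#') -> FAIL
  offset (1,0) -> (7,0): out of bounds -> FAIL
  offset (1,1) -> (7,1): out of bounds -> FAIL
  offset (2,1) -> (8,1): out of bounds -> FAIL
All cells valid: no

Answer: no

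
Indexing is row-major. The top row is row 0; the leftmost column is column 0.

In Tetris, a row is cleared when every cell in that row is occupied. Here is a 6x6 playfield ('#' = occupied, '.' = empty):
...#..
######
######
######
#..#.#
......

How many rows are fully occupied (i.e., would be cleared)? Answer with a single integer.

Check each row:
  row 0: 5 empty cells -> not full
  row 1: 0 empty cells -> FULL (clear)
  row 2: 0 empty cells -> FULL (clear)
  row 3: 0 empty cells -> FULL (clear)
  row 4: 3 empty cells -> not full
  row 5: 6 empty cells -> not full
Total rows cleared: 3

Answer: 3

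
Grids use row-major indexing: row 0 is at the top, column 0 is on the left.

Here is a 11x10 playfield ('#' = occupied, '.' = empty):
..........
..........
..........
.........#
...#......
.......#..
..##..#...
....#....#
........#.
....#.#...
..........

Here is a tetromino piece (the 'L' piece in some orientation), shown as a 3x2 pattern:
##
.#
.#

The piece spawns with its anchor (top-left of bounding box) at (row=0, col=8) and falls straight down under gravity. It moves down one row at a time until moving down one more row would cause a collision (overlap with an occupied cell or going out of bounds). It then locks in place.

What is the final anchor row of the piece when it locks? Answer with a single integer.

Answer: 0

Derivation:
Spawn at (row=0, col=8). Try each row:
  row 0: fits
  row 1: blocked -> lock at row 0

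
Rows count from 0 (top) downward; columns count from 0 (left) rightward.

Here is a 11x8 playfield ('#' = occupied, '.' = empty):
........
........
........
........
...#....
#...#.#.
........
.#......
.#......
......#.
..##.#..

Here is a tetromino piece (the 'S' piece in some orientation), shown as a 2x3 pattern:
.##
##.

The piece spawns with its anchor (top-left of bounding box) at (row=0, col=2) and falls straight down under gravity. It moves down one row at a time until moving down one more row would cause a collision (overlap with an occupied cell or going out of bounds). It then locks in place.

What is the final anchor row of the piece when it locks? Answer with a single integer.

Answer: 2

Derivation:
Spawn at (row=0, col=2). Try each row:
  row 0: fits
  row 1: fits
  row 2: fits
  row 3: blocked -> lock at row 2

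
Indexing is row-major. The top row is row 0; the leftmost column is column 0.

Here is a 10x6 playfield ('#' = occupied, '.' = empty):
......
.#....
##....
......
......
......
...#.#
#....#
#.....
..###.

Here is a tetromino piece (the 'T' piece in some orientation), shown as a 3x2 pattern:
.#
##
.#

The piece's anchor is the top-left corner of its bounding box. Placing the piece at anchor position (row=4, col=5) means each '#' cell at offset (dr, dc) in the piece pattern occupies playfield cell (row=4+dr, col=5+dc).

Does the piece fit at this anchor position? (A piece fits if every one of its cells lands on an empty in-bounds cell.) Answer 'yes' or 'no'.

Answer: no

Derivation:
Check each piece cell at anchor (4, 5):
  offset (0,1) -> (4,6): out of bounds -> FAIL
  offset (1,0) -> (5,5): empty -> OK
  offset (1,1) -> (5,6): out of bounds -> FAIL
  offset (2,1) -> (6,6): out of bounds -> FAIL
All cells valid: no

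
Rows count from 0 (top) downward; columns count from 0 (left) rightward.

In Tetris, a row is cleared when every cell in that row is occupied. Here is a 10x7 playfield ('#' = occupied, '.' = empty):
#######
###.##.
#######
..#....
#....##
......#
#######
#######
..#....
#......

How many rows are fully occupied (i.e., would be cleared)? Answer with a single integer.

Answer: 4

Derivation:
Check each row:
  row 0: 0 empty cells -> FULL (clear)
  row 1: 2 empty cells -> not full
  row 2: 0 empty cells -> FULL (clear)
  row 3: 6 empty cells -> not full
  row 4: 4 empty cells -> not full
  row 5: 6 empty cells -> not full
  row 6: 0 empty cells -> FULL (clear)
  row 7: 0 empty cells -> FULL (clear)
  row 8: 6 empty cells -> not full
  row 9: 6 empty cells -> not full
Total rows cleared: 4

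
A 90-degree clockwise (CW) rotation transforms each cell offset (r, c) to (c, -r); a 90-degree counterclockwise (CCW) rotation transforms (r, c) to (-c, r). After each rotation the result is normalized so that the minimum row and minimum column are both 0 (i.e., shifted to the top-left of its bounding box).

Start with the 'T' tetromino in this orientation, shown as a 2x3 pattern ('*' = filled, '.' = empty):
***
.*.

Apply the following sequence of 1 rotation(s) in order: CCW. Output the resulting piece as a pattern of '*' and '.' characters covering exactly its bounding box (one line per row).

Start:
***
.*.
After rotation 1 (CCW):
*.
**
*.

Answer: *.
**
*.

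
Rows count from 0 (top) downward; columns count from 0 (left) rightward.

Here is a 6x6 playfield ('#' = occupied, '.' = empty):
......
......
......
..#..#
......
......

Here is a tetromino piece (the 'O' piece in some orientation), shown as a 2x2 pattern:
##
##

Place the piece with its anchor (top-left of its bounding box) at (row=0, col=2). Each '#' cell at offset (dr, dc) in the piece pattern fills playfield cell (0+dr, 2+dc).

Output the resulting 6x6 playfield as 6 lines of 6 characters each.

Answer: ..##..
..##..
......
..#..#
......
......

Derivation:
Fill (0+0,2+0) = (0,2)
Fill (0+0,2+1) = (0,3)
Fill (0+1,2+0) = (1,2)
Fill (0+1,2+1) = (1,3)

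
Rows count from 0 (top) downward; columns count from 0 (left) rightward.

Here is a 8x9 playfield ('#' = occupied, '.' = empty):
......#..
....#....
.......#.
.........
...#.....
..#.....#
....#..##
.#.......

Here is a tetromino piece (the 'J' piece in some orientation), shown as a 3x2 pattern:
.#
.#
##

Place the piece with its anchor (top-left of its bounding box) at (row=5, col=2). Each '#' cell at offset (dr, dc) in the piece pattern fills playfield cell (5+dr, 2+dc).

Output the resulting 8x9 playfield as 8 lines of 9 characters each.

Answer: ......#..
....#....
.......#.
.........
...#.....
..##....#
...##..##
.###.....

Derivation:
Fill (5+0,2+1) = (5,3)
Fill (5+1,2+1) = (6,3)
Fill (5+2,2+0) = (7,2)
Fill (5+2,2+1) = (7,3)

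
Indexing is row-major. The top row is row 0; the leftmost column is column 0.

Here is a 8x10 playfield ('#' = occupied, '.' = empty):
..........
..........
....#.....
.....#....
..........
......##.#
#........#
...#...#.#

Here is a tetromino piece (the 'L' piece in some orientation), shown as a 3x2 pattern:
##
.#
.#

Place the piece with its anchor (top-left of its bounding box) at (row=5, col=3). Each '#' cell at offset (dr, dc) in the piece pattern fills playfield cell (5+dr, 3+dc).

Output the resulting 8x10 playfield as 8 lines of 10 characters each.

Fill (5+0,3+0) = (5,3)
Fill (5+0,3+1) = (5,4)
Fill (5+1,3+1) = (6,4)
Fill (5+2,3+1) = (7,4)

Answer: ..........
..........
....#.....
.....#....
..........
...##.##.#
#...#....#
...##..#.#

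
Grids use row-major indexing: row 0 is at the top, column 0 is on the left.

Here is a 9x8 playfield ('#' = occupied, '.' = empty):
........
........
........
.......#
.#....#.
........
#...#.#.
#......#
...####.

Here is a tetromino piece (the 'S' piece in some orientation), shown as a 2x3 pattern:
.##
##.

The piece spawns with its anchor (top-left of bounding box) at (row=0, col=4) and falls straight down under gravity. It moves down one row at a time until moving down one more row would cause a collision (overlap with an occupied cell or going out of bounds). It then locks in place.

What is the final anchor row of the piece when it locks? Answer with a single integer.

Answer: 3

Derivation:
Spawn at (row=0, col=4). Try each row:
  row 0: fits
  row 1: fits
  row 2: fits
  row 3: fits
  row 4: blocked -> lock at row 3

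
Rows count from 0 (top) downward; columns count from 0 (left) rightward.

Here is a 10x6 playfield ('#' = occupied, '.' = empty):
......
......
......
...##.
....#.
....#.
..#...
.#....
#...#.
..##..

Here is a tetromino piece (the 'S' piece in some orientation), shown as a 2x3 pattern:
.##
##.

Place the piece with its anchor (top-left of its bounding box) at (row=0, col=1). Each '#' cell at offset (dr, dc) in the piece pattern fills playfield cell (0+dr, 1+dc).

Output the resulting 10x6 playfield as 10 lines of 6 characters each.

Answer: ..##..
.##...
......
...##.
....#.
....#.
..#...
.#....
#...#.
..##..

Derivation:
Fill (0+0,1+1) = (0,2)
Fill (0+0,1+2) = (0,3)
Fill (0+1,1+0) = (1,1)
Fill (0+1,1+1) = (1,2)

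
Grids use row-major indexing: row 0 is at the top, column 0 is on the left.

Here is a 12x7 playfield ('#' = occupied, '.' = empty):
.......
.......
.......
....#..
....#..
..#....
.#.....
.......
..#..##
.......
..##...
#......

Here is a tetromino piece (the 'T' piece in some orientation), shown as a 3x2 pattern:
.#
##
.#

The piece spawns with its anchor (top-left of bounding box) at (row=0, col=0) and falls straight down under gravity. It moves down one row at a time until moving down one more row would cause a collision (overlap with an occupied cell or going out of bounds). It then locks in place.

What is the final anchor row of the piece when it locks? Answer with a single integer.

Answer: 3

Derivation:
Spawn at (row=0, col=0). Try each row:
  row 0: fits
  row 1: fits
  row 2: fits
  row 3: fits
  row 4: blocked -> lock at row 3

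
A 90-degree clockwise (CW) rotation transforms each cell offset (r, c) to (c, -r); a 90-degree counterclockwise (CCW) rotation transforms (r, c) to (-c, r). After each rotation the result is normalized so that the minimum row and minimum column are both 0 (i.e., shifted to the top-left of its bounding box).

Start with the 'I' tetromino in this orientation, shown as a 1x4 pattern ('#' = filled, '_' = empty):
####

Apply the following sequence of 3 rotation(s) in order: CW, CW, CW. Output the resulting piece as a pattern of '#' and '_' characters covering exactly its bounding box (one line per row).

Start:
####
After rotation 1 (CW):
#
#
#
#
After rotation 2 (CW):
####
After rotation 3 (CW):
#
#
#
#

Answer: #
#
#
#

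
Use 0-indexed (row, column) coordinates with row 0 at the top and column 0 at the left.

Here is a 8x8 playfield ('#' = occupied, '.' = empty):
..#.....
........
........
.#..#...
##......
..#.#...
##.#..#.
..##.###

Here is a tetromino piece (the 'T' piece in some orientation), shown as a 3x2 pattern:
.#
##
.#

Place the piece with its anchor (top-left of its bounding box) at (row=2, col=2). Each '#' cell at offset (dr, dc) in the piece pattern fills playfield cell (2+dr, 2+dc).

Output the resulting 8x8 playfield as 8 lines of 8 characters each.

Fill (2+0,2+1) = (2,3)
Fill (2+1,2+0) = (3,2)
Fill (2+1,2+1) = (3,3)
Fill (2+2,2+1) = (4,3)

Answer: ..#.....
........
...#....
.####...
##.#....
..#.#...
##.#..#.
..##.###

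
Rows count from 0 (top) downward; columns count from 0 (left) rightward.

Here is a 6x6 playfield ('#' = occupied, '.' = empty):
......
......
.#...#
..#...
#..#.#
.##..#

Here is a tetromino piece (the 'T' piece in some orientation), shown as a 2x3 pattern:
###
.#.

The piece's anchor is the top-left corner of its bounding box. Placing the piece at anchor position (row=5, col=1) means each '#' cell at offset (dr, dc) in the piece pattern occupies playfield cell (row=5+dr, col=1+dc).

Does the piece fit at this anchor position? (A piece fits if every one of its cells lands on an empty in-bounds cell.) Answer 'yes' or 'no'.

Answer: no

Derivation:
Check each piece cell at anchor (5, 1):
  offset (0,0) -> (5,1): occupied ('#') -> FAIL
  offset (0,1) -> (5,2): occupied ('#') -> FAIL
  offset (0,2) -> (5,3): empty -> OK
  offset (1,1) -> (6,2): out of bounds -> FAIL
All cells valid: no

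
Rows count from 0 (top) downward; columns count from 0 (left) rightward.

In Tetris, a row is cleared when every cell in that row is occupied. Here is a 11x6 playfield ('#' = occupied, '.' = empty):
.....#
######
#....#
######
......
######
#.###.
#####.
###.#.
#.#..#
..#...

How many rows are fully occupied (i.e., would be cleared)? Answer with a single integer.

Answer: 3

Derivation:
Check each row:
  row 0: 5 empty cells -> not full
  row 1: 0 empty cells -> FULL (clear)
  row 2: 4 empty cells -> not full
  row 3: 0 empty cells -> FULL (clear)
  row 4: 6 empty cells -> not full
  row 5: 0 empty cells -> FULL (clear)
  row 6: 2 empty cells -> not full
  row 7: 1 empty cell -> not full
  row 8: 2 empty cells -> not full
  row 9: 3 empty cells -> not full
  row 10: 5 empty cells -> not full
Total rows cleared: 3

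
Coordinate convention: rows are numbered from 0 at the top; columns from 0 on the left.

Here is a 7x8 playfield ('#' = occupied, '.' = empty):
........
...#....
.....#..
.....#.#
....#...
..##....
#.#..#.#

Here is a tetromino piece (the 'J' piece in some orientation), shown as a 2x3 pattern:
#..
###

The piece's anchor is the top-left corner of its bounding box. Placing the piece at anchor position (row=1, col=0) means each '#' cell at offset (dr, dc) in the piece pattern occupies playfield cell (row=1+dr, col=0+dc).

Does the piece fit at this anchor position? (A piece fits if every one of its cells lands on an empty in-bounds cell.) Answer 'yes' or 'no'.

Check each piece cell at anchor (1, 0):
  offset (0,0) -> (1,0): empty -> OK
  offset (1,0) -> (2,0): empty -> OK
  offset (1,1) -> (2,1): empty -> OK
  offset (1,2) -> (2,2): empty -> OK
All cells valid: yes

Answer: yes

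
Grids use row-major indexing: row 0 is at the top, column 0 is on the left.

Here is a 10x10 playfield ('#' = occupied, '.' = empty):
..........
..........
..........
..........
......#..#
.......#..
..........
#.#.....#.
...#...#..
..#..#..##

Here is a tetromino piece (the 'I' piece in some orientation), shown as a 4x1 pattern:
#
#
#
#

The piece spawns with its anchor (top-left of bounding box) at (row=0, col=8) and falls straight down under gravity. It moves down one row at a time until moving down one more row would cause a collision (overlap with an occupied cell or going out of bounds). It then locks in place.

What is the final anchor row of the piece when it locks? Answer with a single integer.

Spawn at (row=0, col=8). Try each row:
  row 0: fits
  row 1: fits
  row 2: fits
  row 3: fits
  row 4: blocked -> lock at row 3

Answer: 3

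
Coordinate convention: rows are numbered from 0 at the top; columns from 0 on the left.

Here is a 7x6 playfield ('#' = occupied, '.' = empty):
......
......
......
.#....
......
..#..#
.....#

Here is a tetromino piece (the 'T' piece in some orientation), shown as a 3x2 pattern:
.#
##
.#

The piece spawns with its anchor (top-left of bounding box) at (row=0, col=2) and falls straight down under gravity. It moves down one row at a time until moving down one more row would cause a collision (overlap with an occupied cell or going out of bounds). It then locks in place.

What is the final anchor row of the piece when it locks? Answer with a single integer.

Answer: 3

Derivation:
Spawn at (row=0, col=2). Try each row:
  row 0: fits
  row 1: fits
  row 2: fits
  row 3: fits
  row 4: blocked -> lock at row 3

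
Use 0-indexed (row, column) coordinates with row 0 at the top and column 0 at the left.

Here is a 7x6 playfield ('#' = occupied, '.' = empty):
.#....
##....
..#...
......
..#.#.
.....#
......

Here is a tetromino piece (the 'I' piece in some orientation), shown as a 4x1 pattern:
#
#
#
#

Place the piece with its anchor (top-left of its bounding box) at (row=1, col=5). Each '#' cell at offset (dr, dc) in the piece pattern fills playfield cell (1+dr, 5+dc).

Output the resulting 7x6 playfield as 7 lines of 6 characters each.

Fill (1+0,5+0) = (1,5)
Fill (1+1,5+0) = (2,5)
Fill (1+2,5+0) = (3,5)
Fill (1+3,5+0) = (4,5)

Answer: .#....
##...#
..#..#
.....#
..#.##
.....#
......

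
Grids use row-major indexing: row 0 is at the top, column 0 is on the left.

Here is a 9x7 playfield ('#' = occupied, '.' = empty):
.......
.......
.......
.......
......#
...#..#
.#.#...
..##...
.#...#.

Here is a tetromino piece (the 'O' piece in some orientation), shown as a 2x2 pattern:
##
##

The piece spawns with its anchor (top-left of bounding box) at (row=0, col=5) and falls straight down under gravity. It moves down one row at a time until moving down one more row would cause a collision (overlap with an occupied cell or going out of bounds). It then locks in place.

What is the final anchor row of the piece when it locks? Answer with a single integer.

Answer: 2

Derivation:
Spawn at (row=0, col=5). Try each row:
  row 0: fits
  row 1: fits
  row 2: fits
  row 3: blocked -> lock at row 2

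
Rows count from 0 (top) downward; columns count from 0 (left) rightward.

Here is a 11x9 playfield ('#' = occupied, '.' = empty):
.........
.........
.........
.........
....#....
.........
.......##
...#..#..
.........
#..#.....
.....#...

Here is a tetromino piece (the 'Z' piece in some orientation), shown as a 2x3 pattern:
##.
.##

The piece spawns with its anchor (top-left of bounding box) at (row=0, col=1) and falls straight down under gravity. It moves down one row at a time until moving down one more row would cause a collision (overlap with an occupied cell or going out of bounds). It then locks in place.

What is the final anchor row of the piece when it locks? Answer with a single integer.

Spawn at (row=0, col=1). Try each row:
  row 0: fits
  row 1: fits
  row 2: fits
  row 3: fits
  row 4: fits
  row 5: fits
  row 6: blocked -> lock at row 5

Answer: 5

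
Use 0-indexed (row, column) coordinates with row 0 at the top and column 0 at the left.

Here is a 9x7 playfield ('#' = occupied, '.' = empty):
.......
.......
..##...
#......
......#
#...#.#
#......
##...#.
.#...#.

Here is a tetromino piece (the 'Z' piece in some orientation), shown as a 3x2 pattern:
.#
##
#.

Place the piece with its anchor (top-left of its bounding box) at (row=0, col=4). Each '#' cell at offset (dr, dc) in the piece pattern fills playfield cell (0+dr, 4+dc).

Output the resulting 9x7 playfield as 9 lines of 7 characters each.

Fill (0+0,4+1) = (0,5)
Fill (0+1,4+0) = (1,4)
Fill (0+1,4+1) = (1,5)
Fill (0+2,4+0) = (2,4)

Answer: .....#.
....##.
..###..
#......
......#
#...#.#
#......
##...#.
.#...#.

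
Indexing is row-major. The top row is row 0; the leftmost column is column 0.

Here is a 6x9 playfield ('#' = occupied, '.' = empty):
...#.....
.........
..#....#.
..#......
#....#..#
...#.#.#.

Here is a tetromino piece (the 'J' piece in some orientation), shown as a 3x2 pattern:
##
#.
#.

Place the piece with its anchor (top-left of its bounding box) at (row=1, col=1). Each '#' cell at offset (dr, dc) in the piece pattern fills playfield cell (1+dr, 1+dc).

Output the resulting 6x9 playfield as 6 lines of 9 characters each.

Fill (1+0,1+0) = (1,1)
Fill (1+0,1+1) = (1,2)
Fill (1+1,1+0) = (2,1)
Fill (1+2,1+0) = (3,1)

Answer: ...#.....
.##......
.##....#.
.##......
#....#..#
...#.#.#.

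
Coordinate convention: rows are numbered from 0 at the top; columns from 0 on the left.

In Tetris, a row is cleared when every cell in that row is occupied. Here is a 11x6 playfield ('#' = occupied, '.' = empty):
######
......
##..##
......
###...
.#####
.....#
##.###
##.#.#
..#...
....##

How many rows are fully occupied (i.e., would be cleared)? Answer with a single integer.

Answer: 1

Derivation:
Check each row:
  row 0: 0 empty cells -> FULL (clear)
  row 1: 6 empty cells -> not full
  row 2: 2 empty cells -> not full
  row 3: 6 empty cells -> not full
  row 4: 3 empty cells -> not full
  row 5: 1 empty cell -> not full
  row 6: 5 empty cells -> not full
  row 7: 1 empty cell -> not full
  row 8: 2 empty cells -> not full
  row 9: 5 empty cells -> not full
  row 10: 4 empty cells -> not full
Total rows cleared: 1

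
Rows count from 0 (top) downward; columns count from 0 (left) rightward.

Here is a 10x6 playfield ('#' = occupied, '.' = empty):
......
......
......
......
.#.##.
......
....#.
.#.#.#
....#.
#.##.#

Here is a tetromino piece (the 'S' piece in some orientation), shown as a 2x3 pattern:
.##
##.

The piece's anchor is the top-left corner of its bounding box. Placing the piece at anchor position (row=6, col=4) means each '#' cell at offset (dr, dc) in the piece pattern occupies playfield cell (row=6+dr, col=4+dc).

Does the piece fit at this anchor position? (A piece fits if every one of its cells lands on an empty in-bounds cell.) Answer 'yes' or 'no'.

Check each piece cell at anchor (6, 4):
  offset (0,1) -> (6,5): empty -> OK
  offset (0,2) -> (6,6): out of bounds -> FAIL
  offset (1,0) -> (7,4): empty -> OK
  offset (1,1) -> (7,5): occupied ('#') -> FAIL
All cells valid: no

Answer: no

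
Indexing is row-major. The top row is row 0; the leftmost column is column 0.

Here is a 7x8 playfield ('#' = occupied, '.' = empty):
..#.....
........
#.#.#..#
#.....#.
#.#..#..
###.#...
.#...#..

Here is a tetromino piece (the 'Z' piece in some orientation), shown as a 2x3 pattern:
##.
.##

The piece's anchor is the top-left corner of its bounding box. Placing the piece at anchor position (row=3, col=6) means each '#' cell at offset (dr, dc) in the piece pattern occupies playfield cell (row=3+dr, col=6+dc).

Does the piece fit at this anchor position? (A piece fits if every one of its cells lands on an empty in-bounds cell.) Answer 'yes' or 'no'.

Answer: no

Derivation:
Check each piece cell at anchor (3, 6):
  offset (0,0) -> (3,6): occupied ('#') -> FAIL
  offset (0,1) -> (3,7): empty -> OK
  offset (1,1) -> (4,7): empty -> OK
  offset (1,2) -> (4,8): out of bounds -> FAIL
All cells valid: no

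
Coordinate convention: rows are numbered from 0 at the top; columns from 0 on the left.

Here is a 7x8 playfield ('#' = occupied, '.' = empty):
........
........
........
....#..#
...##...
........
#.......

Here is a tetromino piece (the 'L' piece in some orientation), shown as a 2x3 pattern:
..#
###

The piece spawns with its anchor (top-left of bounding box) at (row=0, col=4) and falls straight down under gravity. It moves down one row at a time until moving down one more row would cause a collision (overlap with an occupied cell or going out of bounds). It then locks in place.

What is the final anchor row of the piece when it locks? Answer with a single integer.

Answer: 1

Derivation:
Spawn at (row=0, col=4). Try each row:
  row 0: fits
  row 1: fits
  row 2: blocked -> lock at row 1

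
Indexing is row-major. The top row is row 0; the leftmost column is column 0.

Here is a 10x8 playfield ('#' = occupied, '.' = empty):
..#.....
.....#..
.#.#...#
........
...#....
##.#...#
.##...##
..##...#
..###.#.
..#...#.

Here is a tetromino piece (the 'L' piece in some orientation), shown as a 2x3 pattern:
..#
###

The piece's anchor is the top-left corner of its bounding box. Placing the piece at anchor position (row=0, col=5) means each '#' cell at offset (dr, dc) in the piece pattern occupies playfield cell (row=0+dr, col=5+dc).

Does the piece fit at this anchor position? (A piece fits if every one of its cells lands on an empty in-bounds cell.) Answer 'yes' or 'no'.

Check each piece cell at anchor (0, 5):
  offset (0,2) -> (0,7): empty -> OK
  offset (1,0) -> (1,5): occupied ('#') -> FAIL
  offset (1,1) -> (1,6): empty -> OK
  offset (1,2) -> (1,7): empty -> OK
All cells valid: no

Answer: no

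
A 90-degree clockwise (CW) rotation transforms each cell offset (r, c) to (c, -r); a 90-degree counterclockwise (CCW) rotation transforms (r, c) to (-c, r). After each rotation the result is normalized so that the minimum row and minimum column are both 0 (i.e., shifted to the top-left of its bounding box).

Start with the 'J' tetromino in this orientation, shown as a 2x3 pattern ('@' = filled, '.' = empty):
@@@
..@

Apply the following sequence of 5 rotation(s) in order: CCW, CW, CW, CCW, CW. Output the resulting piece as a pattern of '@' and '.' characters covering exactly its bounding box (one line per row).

Start:
@@@
..@
After rotation 1 (CCW):
@@
@.
@.
After rotation 2 (CW):
@@@
..@
After rotation 3 (CW):
.@
.@
@@
After rotation 4 (CCW):
@@@
..@
After rotation 5 (CW):
.@
.@
@@

Answer: .@
.@
@@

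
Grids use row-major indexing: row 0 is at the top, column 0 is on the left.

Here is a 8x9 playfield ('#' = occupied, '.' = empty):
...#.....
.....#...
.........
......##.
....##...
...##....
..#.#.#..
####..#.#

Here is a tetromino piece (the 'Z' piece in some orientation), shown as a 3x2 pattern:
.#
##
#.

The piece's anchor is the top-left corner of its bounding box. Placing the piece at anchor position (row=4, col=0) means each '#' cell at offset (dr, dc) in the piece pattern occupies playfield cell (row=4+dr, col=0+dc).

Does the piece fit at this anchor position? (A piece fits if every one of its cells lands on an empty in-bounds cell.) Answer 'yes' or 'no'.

Answer: yes

Derivation:
Check each piece cell at anchor (4, 0):
  offset (0,1) -> (4,1): empty -> OK
  offset (1,0) -> (5,0): empty -> OK
  offset (1,1) -> (5,1): empty -> OK
  offset (2,0) -> (6,0): empty -> OK
All cells valid: yes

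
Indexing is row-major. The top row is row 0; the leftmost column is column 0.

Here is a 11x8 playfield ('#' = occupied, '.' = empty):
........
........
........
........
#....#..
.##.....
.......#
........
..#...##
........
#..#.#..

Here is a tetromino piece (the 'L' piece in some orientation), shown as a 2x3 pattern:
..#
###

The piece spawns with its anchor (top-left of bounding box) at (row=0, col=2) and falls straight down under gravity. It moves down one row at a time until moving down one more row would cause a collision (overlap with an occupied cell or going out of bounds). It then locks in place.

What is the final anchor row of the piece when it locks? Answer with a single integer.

Spawn at (row=0, col=2). Try each row:
  row 0: fits
  row 1: fits
  row 2: fits
  row 3: fits
  row 4: blocked -> lock at row 3

Answer: 3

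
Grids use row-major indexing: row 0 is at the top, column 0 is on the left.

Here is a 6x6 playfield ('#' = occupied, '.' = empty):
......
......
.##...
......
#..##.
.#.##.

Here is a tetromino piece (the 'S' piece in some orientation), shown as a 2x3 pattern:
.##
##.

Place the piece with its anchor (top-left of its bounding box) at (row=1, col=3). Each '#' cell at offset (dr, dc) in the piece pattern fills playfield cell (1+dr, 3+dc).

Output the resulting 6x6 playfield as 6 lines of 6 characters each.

Fill (1+0,3+1) = (1,4)
Fill (1+0,3+2) = (1,5)
Fill (1+1,3+0) = (2,3)
Fill (1+1,3+1) = (2,4)

Answer: ......
....##
.####.
......
#..##.
.#.##.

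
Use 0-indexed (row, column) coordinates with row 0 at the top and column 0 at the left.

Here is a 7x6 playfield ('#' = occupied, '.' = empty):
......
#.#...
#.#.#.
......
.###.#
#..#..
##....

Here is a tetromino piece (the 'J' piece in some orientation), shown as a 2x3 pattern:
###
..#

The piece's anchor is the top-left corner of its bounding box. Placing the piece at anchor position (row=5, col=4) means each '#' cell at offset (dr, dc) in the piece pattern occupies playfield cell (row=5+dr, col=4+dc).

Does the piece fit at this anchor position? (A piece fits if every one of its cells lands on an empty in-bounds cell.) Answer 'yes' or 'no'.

Answer: no

Derivation:
Check each piece cell at anchor (5, 4):
  offset (0,0) -> (5,4): empty -> OK
  offset (0,1) -> (5,5): empty -> OK
  offset (0,2) -> (5,6): out of bounds -> FAIL
  offset (1,2) -> (6,6): out of bounds -> FAIL
All cells valid: no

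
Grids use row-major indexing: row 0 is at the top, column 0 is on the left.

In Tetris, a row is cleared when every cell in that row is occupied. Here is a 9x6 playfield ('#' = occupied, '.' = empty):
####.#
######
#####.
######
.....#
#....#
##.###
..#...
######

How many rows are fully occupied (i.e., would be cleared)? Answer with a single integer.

Answer: 3

Derivation:
Check each row:
  row 0: 1 empty cell -> not full
  row 1: 0 empty cells -> FULL (clear)
  row 2: 1 empty cell -> not full
  row 3: 0 empty cells -> FULL (clear)
  row 4: 5 empty cells -> not full
  row 5: 4 empty cells -> not full
  row 6: 1 empty cell -> not full
  row 7: 5 empty cells -> not full
  row 8: 0 empty cells -> FULL (clear)
Total rows cleared: 3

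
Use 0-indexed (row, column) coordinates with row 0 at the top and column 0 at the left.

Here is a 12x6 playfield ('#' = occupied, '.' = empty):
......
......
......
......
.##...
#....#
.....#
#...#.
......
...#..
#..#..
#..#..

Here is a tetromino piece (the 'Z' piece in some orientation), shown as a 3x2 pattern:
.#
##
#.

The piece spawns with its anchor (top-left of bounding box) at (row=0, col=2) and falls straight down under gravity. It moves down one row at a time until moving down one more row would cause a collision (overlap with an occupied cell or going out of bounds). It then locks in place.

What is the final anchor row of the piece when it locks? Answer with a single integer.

Spawn at (row=0, col=2). Try each row:
  row 0: fits
  row 1: fits
  row 2: blocked -> lock at row 1

Answer: 1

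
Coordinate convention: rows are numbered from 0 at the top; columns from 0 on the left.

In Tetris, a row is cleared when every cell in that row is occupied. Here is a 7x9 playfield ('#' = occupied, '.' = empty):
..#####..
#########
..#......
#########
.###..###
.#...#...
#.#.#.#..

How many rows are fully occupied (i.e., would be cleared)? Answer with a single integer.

Check each row:
  row 0: 4 empty cells -> not full
  row 1: 0 empty cells -> FULL (clear)
  row 2: 8 empty cells -> not full
  row 3: 0 empty cells -> FULL (clear)
  row 4: 3 empty cells -> not full
  row 5: 7 empty cells -> not full
  row 6: 5 empty cells -> not full
Total rows cleared: 2

Answer: 2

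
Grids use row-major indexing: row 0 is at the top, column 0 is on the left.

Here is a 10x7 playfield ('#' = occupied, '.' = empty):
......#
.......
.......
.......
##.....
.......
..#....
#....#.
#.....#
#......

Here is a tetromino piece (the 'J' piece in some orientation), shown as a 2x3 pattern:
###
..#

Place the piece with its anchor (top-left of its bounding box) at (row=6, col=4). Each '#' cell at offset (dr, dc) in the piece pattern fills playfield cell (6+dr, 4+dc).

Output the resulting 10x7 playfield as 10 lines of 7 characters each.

Answer: ......#
.......
.......
.......
##.....
.......
..#.###
#....##
#.....#
#......

Derivation:
Fill (6+0,4+0) = (6,4)
Fill (6+0,4+1) = (6,5)
Fill (6+0,4+2) = (6,6)
Fill (6+1,4+2) = (7,6)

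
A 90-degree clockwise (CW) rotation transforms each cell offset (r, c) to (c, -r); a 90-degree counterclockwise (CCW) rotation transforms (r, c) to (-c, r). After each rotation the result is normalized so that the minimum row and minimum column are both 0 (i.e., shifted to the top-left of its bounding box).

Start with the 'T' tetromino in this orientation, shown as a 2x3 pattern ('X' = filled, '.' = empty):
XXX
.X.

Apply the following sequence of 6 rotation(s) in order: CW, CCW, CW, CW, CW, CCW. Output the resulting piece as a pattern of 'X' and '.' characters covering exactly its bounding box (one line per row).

Answer: .X.
XXX

Derivation:
Start:
XXX
.X.
After rotation 1 (CW):
.X
XX
.X
After rotation 2 (CCW):
XXX
.X.
After rotation 3 (CW):
.X
XX
.X
After rotation 4 (CW):
.X.
XXX
After rotation 5 (CW):
X.
XX
X.
After rotation 6 (CCW):
.X.
XXX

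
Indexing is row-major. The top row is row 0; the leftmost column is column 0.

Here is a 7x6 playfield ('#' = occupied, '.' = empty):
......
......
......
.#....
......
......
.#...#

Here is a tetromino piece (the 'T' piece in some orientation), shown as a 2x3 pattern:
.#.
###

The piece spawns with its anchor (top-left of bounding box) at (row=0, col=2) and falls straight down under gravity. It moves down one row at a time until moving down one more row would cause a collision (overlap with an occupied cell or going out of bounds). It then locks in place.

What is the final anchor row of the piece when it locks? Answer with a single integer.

Answer: 5

Derivation:
Spawn at (row=0, col=2). Try each row:
  row 0: fits
  row 1: fits
  row 2: fits
  row 3: fits
  row 4: fits
  row 5: fits
  row 6: blocked -> lock at row 5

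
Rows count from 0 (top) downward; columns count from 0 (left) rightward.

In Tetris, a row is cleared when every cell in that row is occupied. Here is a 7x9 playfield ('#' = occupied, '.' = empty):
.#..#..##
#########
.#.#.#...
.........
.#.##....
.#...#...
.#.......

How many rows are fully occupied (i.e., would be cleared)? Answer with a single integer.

Answer: 1

Derivation:
Check each row:
  row 0: 5 empty cells -> not full
  row 1: 0 empty cells -> FULL (clear)
  row 2: 6 empty cells -> not full
  row 3: 9 empty cells -> not full
  row 4: 6 empty cells -> not full
  row 5: 7 empty cells -> not full
  row 6: 8 empty cells -> not full
Total rows cleared: 1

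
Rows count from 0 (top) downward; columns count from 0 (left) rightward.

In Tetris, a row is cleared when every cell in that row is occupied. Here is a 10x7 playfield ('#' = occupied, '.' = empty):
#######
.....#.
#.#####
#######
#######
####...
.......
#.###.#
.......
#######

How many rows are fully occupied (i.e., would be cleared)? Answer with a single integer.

Answer: 4

Derivation:
Check each row:
  row 0: 0 empty cells -> FULL (clear)
  row 1: 6 empty cells -> not full
  row 2: 1 empty cell -> not full
  row 3: 0 empty cells -> FULL (clear)
  row 4: 0 empty cells -> FULL (clear)
  row 5: 3 empty cells -> not full
  row 6: 7 empty cells -> not full
  row 7: 2 empty cells -> not full
  row 8: 7 empty cells -> not full
  row 9: 0 empty cells -> FULL (clear)
Total rows cleared: 4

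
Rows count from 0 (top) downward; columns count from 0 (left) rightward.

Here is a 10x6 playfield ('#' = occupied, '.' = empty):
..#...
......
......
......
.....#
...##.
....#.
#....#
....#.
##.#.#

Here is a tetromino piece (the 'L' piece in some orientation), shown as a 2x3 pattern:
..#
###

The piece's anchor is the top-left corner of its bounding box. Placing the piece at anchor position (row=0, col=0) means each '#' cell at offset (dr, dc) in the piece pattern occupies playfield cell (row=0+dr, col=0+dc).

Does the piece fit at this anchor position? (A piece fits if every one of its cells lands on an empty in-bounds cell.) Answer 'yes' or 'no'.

Answer: no

Derivation:
Check each piece cell at anchor (0, 0):
  offset (0,2) -> (0,2): occupied ('#') -> FAIL
  offset (1,0) -> (1,0): empty -> OK
  offset (1,1) -> (1,1): empty -> OK
  offset (1,2) -> (1,2): empty -> OK
All cells valid: no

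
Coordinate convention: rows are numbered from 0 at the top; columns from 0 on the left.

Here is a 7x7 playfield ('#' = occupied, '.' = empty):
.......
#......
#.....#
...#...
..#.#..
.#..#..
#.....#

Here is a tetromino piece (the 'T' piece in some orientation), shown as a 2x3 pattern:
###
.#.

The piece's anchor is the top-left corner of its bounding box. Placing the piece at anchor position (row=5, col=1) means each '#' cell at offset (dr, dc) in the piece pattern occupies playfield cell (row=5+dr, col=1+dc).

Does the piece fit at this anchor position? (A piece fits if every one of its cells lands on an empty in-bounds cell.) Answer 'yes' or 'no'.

Answer: no

Derivation:
Check each piece cell at anchor (5, 1):
  offset (0,0) -> (5,1): occupied ('#') -> FAIL
  offset (0,1) -> (5,2): empty -> OK
  offset (0,2) -> (5,3): empty -> OK
  offset (1,1) -> (6,2): empty -> OK
All cells valid: no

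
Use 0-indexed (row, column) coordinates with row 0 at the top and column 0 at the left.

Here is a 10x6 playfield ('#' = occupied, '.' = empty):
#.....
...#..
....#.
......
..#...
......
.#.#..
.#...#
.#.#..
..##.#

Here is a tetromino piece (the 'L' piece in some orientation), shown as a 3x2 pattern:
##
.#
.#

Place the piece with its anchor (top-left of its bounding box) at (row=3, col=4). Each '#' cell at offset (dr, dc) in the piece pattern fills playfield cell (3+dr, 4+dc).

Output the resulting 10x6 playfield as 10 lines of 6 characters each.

Answer: #.....
...#..
....#.
....##
..#..#
.....#
.#.#..
.#...#
.#.#..
..##.#

Derivation:
Fill (3+0,4+0) = (3,4)
Fill (3+0,4+1) = (3,5)
Fill (3+1,4+1) = (4,5)
Fill (3+2,4+1) = (5,5)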